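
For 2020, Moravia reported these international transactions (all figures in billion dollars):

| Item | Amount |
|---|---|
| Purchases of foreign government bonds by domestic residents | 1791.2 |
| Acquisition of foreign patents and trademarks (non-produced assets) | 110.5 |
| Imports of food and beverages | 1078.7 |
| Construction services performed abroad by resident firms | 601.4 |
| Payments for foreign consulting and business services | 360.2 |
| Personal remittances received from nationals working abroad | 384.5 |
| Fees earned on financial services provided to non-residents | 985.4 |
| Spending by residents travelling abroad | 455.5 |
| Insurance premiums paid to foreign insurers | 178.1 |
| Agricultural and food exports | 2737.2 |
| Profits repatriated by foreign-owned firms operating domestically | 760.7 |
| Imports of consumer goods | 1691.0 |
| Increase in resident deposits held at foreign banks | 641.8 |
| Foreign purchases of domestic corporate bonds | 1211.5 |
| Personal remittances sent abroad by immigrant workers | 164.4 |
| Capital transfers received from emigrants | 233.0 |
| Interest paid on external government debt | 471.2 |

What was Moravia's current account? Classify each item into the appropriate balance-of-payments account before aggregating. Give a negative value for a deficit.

Goods: 2737.2 - 1691.0 - 1078.7 = -32.5
Services: -360.2 - 455.5 - 178.1 + 601.4 + 985.4 = 593.0
Primary income: -471.2 - 760.7 = -1231.9
Secondary income: 384.5 - 164.4 = 220.1
Current account = (-32.5) + 593.0 + (-1231.9) + 220.1 = -451.3
(Excluded from the current account — financial account: purchases of foreign government bonds by domestic residents 1791.2, increase in resident deposits held at foreign banks 641.8, foreign purchases of domestic corporate bonds 1211.5; capital account: acquisition of foreign patents and trademarks (non-produced assets) 110.5, capital transfers received from emigrants 233.0.)

-451.3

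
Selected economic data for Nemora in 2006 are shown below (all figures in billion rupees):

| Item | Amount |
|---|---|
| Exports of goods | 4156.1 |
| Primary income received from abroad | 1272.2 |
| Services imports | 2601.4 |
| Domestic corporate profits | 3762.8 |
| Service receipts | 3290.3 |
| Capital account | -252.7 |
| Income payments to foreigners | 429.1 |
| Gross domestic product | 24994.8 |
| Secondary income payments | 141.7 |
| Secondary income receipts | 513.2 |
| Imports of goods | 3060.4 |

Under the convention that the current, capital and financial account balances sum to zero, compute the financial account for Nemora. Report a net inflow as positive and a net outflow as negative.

Goods balance = 4156.1 - 3060.4 = 1095.7
Services balance = 3290.3 - 2601.4 = 688.9
Trade balance (goods + services) = 1095.7 + 688.9 = 1784.6
Net primary income = 1272.2 - 429.1 = 843.1
Net secondary income = 513.2 - 141.7 = 371.5
Current account = 1784.6 + 843.1 + 371.5 = 2999.2
Financial account = -(2999.2 + (-252.7)) = -2746.5

-2746.5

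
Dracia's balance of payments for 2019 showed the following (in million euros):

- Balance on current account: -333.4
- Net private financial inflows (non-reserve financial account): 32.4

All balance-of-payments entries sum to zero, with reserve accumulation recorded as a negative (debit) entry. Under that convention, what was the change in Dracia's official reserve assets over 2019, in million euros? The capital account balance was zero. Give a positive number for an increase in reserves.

Official reserve transactions balance = -((-333.4) + 32.4) = 301.0
An accumulation of reserves is recorded as a debit (negative entry), so the change in the stock of reserves is the negative of that balance.
Change in official reserves = -(301.0) = -301.0

-301.0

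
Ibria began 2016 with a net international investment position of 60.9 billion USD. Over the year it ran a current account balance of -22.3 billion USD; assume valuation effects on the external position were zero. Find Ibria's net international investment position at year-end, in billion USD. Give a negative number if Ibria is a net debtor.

38.6

With no valuation effects, change in NIIP = current account = -22.3
End-of-year NIIP = 60.9 + (-22.3) = 38.6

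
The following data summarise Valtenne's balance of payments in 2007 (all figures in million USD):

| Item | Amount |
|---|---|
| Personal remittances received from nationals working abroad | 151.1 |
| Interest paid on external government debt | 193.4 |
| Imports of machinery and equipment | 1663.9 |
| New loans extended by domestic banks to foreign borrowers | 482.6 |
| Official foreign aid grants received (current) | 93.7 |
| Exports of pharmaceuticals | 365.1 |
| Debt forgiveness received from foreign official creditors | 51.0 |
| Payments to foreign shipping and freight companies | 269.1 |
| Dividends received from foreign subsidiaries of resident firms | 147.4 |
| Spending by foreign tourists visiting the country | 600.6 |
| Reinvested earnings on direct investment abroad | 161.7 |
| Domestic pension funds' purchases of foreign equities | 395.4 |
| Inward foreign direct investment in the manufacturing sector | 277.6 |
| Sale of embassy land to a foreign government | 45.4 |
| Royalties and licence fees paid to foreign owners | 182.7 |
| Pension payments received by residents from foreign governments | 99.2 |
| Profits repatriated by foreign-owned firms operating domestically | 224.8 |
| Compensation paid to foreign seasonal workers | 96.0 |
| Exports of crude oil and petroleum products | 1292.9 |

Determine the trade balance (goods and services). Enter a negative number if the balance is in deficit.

142.9

Goods: 1292.9 - 1663.9 + 365.1 = -5.9
Services: -269.1 + 600.6 - 182.7 = 148.8
Trade balance = -5.9 + 148.8 = 142.9
(Excluded from the trade balance — secondary income: personal remittances received from nationals working abroad 151.1, official foreign aid grants received (current) 93.7, pension payments received by residents from foreign governments 99.2; primary income: interest paid on external government debt 193.4, dividends received from foreign subsidiaries of resident firms 147.4, reinvested earnings on direct investment abroad 161.7, profits repatriated by foreign-owned firms operating domestically 224.8, compensation paid to foreign seasonal workers 96.0; financial account: new loans extended by domestic banks to foreign borrowers 482.6, domestic pension funds' purchases of foreign equities 395.4, inward foreign direct investment in the manufacturing sector 277.6; capital account: debt forgiveness received from foreign official creditors 51.0, sale of embassy land to a foreign government 45.4.)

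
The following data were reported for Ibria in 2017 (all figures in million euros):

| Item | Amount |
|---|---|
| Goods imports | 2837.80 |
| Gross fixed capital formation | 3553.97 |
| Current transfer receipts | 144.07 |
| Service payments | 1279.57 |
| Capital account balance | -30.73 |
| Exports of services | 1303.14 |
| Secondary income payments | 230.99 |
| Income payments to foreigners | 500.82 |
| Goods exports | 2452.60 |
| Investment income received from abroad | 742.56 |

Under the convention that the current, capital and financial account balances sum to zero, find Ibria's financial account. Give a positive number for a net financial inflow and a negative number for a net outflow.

237.54

Goods balance = 2452.60 - 2837.80 = -385.20
Services balance = 1303.14 - 1279.57 = 23.57
Trade balance (goods + services) = -385.20 + 23.57 = -361.63
Net primary income = 742.56 - 500.82 = 241.74
Net secondary income = 144.07 - 230.99 = -86.92
Current account = -361.63 + 241.74 + (-86.92) = -206.81
Financial account = -(-206.81 + (-30.73)) = 237.54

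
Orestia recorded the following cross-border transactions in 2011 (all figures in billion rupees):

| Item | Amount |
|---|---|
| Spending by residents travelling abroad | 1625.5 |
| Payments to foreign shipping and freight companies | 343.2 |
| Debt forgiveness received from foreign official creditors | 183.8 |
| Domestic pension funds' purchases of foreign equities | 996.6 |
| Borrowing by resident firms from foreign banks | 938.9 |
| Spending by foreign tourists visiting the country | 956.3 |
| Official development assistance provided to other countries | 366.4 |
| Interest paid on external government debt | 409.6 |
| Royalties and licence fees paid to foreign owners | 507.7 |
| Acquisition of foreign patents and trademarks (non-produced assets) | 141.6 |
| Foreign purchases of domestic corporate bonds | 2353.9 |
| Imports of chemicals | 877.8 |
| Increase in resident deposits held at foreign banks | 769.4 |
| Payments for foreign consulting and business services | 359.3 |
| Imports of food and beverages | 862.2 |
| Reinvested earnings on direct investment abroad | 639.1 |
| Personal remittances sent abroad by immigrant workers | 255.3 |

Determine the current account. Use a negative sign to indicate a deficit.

-4011.6

Goods: -862.2 - 877.8 = -1740.0
Services: -359.3 - 343.2 - 507.7 - 1625.5 + 956.3 = -1879.4
Primary income: 639.1 - 409.6 = 229.5
Secondary income: -255.3 - 366.4 = -621.7
Current account = (-1740.0) + (-1879.4) + 229.5 + (-621.7) = -4011.6
(Excluded from the current account — capital account: debt forgiveness received from foreign official creditors 183.8, acquisition of foreign patents and trademarks (non-produced assets) 141.6; financial account: domestic pension funds' purchases of foreign equities 996.6, borrowing by resident firms from foreign banks 938.9, foreign purchases of domestic corporate bonds 2353.9, increase in resident deposits held at foreign banks 769.4.)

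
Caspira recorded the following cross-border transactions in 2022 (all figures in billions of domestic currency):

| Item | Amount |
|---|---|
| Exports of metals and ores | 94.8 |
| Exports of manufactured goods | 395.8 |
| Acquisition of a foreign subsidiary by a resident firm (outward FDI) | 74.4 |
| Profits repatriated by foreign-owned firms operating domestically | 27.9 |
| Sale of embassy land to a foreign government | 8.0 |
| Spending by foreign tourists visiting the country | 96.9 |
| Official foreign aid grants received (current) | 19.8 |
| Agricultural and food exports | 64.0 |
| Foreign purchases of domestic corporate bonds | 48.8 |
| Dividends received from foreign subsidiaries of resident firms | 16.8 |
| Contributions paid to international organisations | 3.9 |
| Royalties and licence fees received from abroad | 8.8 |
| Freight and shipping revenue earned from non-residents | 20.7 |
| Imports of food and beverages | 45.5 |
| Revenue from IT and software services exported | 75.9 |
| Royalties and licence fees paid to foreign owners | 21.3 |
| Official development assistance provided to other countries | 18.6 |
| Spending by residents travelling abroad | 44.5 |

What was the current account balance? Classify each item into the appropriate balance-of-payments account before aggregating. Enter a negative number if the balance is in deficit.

Goods: -45.5 + 395.8 + 94.8 + 64.0 = 509.1
Services: -44.5 + 75.9 + 8.8 + 96.9 - 21.3 + 20.7 = 136.5
Primary income: 16.8 - 27.9 = -11.1
Secondary income: -18.6 - 3.9 + 19.8 = -2.7
Current account = 509.1 + 136.5 + (-11.1) + (-2.7) = 631.8
(Excluded from the current account — financial account: acquisition of a foreign subsidiary by a resident firm (outward FDI) 74.4, foreign purchases of domestic corporate bonds 48.8; capital account: sale of embassy land to a foreign government 8.0.)

631.8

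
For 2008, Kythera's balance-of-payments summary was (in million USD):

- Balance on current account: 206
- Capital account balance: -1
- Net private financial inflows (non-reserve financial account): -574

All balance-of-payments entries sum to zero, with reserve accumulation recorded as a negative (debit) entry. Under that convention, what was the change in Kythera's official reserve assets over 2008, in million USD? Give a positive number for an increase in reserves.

Official reserve transactions balance = -(206 + (-1) + (-574)) = 369
An accumulation of reserves is recorded as a debit (negative entry), so the change in the stock of reserves is the negative of that balance.
Change in official reserves = -(369) = -369

-369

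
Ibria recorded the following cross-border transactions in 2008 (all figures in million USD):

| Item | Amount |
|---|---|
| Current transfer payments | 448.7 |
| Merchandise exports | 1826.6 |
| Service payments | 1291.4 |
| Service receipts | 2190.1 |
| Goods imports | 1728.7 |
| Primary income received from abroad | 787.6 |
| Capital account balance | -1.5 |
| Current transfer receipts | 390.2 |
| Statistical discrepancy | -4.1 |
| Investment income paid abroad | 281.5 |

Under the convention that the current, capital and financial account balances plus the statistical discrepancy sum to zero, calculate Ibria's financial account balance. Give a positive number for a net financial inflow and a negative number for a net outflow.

-1438.6

Goods balance = 1826.6 - 1728.7 = 97.9
Services balance = 2190.1 - 1291.4 = 898.7
Trade balance (goods + services) = 97.9 + 898.7 = 996.6
Net primary income = 787.6 - 281.5 = 506.1
Net secondary income = 390.2 - 448.7 = -58.5
Current account = 996.6 + 506.1 + (-58.5) = 1444.2
Financial account = -(1444.2 + (-1.5) + (-4.1)) = -1438.6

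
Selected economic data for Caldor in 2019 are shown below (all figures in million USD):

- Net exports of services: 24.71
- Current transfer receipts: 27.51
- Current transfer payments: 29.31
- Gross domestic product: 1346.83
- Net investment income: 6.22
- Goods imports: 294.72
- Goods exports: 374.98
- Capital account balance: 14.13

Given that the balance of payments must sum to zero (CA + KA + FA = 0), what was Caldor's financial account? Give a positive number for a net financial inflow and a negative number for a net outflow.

-123.52

Goods balance = 374.98 - 294.72 = 80.26
Services balance = 24.71
Trade balance (goods + services) = 80.26 + 24.71 = 104.97
Net primary income = 6.22
Net secondary income = 27.51 - 29.31 = -1.80
Current account = 104.97 + 6.22 + (-1.80) = 109.39
Financial account = -(109.39 + 14.13) = -123.52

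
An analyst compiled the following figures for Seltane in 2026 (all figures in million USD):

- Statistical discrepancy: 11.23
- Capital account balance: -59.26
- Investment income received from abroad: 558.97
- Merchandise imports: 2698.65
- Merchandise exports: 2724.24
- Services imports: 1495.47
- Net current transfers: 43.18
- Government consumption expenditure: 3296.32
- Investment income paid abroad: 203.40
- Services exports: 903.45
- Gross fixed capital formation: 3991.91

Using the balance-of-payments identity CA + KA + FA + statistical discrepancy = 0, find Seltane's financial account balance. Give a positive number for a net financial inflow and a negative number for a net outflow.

215.71

Goods balance = 2724.24 - 2698.65 = 25.59
Services balance = 903.45 - 1495.47 = -592.02
Trade balance (goods + services) = 25.59 + (-592.02) = -566.43
Net primary income = 558.97 - 203.40 = 355.57
Net secondary income = 43.18
Current account = -566.43 + 355.57 + 43.18 = -167.68
Financial account = -(-167.68 + (-59.26) + 11.23) = 215.71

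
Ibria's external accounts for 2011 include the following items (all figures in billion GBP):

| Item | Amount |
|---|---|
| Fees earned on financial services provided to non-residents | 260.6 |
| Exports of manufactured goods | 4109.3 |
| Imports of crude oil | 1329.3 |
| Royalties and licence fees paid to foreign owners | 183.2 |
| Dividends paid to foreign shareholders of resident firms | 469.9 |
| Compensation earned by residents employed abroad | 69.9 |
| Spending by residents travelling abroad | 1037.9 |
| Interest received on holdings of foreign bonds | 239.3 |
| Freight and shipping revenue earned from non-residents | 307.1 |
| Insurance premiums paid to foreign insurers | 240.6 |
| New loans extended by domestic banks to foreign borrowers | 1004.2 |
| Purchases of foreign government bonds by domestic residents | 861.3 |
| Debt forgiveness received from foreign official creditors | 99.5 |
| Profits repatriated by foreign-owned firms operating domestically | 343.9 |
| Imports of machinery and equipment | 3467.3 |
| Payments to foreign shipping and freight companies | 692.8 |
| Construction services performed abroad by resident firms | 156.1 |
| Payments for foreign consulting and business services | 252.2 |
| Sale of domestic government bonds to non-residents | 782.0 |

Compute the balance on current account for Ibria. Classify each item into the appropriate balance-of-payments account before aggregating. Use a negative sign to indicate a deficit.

-2874.8

Goods: 4109.3 - 1329.3 - 3467.3 = -687.3
Services: 156.1 - 692.8 - 240.6 + 307.1 + 260.6 - 183.2 - 252.2 - 1037.9 = -1682.9
Primary income: 239.3 - 343.9 - 469.9 + 69.9 = -504.6
Current account = (-687.3) + (-1682.9) + (-504.6) = -2874.8
(Excluded from the current account — financial account: new loans extended by domestic banks to foreign borrowers 1004.2, purchases of foreign government bonds by domestic residents 861.3, sale of domestic government bonds to non-residents 782.0; capital account: debt forgiveness received from foreign official creditors 99.5.)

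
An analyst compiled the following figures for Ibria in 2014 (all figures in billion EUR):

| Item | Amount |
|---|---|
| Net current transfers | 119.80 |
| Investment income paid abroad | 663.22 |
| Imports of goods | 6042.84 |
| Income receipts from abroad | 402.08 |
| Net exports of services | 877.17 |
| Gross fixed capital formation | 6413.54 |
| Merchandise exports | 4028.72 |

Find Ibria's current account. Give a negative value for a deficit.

Goods balance = 4028.72 - 6042.84 = -2014.12
Services balance = 877.17
Trade balance (goods + services) = -2014.12 + 877.17 = -1136.95
Net primary income = 402.08 - 663.22 = -261.14
Net secondary income = 119.80
Current account = -1136.95 + (-261.14) + 119.80 = -1278.29

-1278.29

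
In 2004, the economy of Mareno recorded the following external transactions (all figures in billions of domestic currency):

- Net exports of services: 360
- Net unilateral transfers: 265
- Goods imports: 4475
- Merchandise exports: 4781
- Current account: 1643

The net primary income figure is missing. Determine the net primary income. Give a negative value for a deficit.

Current account = goods balance + services balance + net primary income + net secondary income
Sum of the known components = 931
Net primary income = CA - (known components) = 1643 - 931 = 712

712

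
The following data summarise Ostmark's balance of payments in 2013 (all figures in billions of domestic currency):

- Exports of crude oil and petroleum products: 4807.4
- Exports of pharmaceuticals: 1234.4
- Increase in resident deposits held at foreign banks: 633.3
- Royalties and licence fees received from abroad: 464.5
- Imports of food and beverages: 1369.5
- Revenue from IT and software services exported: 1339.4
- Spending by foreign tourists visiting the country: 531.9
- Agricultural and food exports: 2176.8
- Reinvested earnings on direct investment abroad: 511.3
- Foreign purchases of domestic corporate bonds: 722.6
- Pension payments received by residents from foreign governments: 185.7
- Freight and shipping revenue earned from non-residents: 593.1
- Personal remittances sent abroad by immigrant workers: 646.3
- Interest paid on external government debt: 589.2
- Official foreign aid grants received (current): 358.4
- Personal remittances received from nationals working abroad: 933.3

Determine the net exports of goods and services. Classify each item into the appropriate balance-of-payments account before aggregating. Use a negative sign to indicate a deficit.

Goods: 4807.4 + 2176.8 - 1369.5 + 1234.4 = 6849.1
Services: 531.9 + 593.1 + 464.5 + 1339.4 = 2928.9
Trade balance = 6849.1 + 2928.9 = 9778.0
(Excluded from the trade balance — financial account: increase in resident deposits held at foreign banks 633.3, foreign purchases of domestic corporate bonds 722.6; primary income: reinvested earnings on direct investment abroad 511.3, interest paid on external government debt 589.2; secondary income: pension payments received by residents from foreign governments 185.7, personal remittances sent abroad by immigrant workers 646.3, official foreign aid grants received (current) 358.4, personal remittances received from nationals working abroad 933.3.)

9778.0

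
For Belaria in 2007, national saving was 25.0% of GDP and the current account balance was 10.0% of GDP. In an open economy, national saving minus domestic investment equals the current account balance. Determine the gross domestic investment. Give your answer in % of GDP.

I = S - CA = 25.0 - 10.0 = 15.0

15.0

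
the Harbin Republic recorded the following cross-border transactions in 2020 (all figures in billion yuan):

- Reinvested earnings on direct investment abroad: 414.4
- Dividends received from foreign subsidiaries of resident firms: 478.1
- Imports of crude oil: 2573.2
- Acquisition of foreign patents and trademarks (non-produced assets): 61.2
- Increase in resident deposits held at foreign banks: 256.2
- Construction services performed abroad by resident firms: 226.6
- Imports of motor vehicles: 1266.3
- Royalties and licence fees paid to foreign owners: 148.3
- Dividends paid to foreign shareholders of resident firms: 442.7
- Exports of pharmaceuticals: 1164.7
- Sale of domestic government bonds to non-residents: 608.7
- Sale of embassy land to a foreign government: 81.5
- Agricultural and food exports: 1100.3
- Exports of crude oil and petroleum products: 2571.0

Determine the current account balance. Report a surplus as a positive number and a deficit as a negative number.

Goods: -2573.2 + 2571.0 + 1100.3 - 1266.3 + 1164.7 = 996.5
Services: -148.3 + 226.6 = 78.3
Primary income: -442.7 + 478.1 + 414.4 = 449.8
Current account = 996.5 + 78.3 + 449.8 = 1524.6
(Excluded from the current account — capital account: acquisition of foreign patents and trademarks (non-produced assets) 61.2, sale of embassy land to a foreign government 81.5; financial account: increase in resident deposits held at foreign banks 256.2, sale of domestic government bonds to non-residents 608.7.)

1524.6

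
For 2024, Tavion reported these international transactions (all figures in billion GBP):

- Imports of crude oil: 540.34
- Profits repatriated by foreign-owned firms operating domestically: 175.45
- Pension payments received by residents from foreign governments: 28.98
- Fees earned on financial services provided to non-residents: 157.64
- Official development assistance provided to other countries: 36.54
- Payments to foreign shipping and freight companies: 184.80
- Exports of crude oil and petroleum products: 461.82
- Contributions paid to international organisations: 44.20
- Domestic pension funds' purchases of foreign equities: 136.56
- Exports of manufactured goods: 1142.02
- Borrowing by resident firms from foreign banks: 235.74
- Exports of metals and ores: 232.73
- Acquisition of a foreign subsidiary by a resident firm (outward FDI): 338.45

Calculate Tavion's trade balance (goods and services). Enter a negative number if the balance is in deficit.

Goods: 232.73 - 540.34 + 1142.02 + 461.82 = 1296.23
Services: -184.80 + 157.64 = -27.16
Trade balance = 1296.23 + (-27.16) = 1269.07
(Excluded from the trade balance — primary income: profits repatriated by foreign-owned firms operating domestically 175.45; secondary income: pension payments received by residents from foreign governments 28.98, official development assistance provided to other countries 36.54, contributions paid to international organisations 44.20; financial account: domestic pension funds' purchases of foreign equities 136.56, borrowing by resident firms from foreign banks 235.74, acquisition of a foreign subsidiary by a resident firm (outward FDI) 338.45.)

1269.07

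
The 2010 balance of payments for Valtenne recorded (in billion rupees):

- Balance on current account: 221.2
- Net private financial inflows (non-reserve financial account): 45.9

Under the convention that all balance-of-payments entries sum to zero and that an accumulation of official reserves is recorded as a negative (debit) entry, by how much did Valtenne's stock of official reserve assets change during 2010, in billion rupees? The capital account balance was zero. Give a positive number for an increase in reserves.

267.1

Official reserve transactions balance = -(221.2 + 45.9) = -267.1
An accumulation of reserves is recorded as a debit (negative entry), so the change in the stock of reserves is the negative of that balance.
Change in official reserves = -(-267.1) = 267.1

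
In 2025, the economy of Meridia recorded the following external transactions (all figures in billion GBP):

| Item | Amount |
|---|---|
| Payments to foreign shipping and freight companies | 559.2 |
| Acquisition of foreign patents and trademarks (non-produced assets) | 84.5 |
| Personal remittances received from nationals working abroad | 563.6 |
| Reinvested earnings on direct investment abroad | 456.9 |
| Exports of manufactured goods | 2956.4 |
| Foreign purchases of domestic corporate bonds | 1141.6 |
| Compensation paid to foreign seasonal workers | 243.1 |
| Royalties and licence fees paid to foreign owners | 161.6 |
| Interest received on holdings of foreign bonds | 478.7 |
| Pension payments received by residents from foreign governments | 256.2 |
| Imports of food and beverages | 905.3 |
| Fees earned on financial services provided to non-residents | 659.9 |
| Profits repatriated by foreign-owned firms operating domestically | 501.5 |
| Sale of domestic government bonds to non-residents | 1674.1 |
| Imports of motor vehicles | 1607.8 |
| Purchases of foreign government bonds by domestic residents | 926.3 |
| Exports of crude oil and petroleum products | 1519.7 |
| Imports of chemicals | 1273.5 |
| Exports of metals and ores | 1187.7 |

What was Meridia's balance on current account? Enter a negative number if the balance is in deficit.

2827.1

Goods: 2956.4 + 1187.7 - 1607.8 - 1273.5 - 905.3 + 1519.7 = 1877.2
Services: -559.2 - 161.6 + 659.9 = -60.9
Primary income: 456.9 - 501.5 - 243.1 + 478.7 = 191.0
Secondary income: 256.2 + 563.6 = 819.8
Current account = 1877.2 + (-60.9) + 191.0 + 819.8 = 2827.1
(Excluded from the current account — capital account: acquisition of foreign patents and trademarks (non-produced assets) 84.5; financial account: foreign purchases of domestic corporate bonds 1141.6, sale of domestic government bonds to non-residents 1674.1, purchases of foreign government bonds by domestic residents 926.3.)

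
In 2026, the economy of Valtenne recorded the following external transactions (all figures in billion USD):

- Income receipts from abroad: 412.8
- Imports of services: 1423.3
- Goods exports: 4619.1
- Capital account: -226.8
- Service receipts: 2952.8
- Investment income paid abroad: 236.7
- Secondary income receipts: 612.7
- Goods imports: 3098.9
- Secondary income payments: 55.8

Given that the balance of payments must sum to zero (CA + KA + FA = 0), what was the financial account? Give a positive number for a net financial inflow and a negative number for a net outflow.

-3555.9

Goods balance = 4619.1 - 3098.9 = 1520.2
Services balance = 2952.8 - 1423.3 = 1529.5
Trade balance (goods + services) = 1520.2 + 1529.5 = 3049.7
Net primary income = 412.8 - 236.7 = 176.1
Net secondary income = 612.7 - 55.8 = 556.9
Current account = 3049.7 + 176.1 + 556.9 = 3782.7
Financial account = -(3782.7 + (-226.8)) = -3555.9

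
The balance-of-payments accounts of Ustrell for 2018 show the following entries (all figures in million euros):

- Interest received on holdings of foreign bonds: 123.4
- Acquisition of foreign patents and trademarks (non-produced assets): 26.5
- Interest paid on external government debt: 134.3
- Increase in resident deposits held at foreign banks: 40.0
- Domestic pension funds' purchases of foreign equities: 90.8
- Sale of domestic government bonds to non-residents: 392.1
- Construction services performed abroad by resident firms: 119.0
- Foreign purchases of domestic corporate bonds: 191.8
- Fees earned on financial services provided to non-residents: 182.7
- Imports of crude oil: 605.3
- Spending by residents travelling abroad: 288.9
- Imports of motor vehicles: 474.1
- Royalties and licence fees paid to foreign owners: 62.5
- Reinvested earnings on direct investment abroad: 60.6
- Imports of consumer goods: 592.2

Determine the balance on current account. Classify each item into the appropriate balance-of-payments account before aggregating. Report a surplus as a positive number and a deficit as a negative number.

Goods: -605.3 - 474.1 - 592.2 = -1671.6
Services: -62.5 + 182.7 + 119.0 - 288.9 = -49.7
Primary income: -134.3 + 123.4 + 60.6 = 49.7
Current account = (-1671.6) + (-49.7) + 49.7 = -1671.6
(Excluded from the current account — capital account: acquisition of foreign patents and trademarks (non-produced assets) 26.5; financial account: increase in resident deposits held at foreign banks 40.0, domestic pension funds' purchases of foreign equities 90.8, sale of domestic government bonds to non-residents 392.1, foreign purchases of domestic corporate bonds 191.8.)

-1671.6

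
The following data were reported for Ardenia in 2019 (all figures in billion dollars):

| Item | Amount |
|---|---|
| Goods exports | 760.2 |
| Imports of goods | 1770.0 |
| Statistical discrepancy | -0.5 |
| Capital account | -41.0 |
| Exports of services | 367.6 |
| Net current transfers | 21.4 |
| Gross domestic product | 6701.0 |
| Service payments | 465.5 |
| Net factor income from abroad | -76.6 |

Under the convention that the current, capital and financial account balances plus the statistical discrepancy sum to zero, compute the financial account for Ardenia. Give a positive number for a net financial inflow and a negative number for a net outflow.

Goods balance = 760.2 - 1770.0 = -1009.8
Services balance = 367.6 - 465.5 = -97.9
Trade balance (goods + services) = -1009.8 + (-97.9) = -1107.7
Net primary income = -76.6
Net secondary income = 21.4
Current account = -1107.7 + (-76.6) + 21.4 = -1162.9
Financial account = -(-1162.9 + (-41.0) + (-0.5)) = 1204.4

1204.4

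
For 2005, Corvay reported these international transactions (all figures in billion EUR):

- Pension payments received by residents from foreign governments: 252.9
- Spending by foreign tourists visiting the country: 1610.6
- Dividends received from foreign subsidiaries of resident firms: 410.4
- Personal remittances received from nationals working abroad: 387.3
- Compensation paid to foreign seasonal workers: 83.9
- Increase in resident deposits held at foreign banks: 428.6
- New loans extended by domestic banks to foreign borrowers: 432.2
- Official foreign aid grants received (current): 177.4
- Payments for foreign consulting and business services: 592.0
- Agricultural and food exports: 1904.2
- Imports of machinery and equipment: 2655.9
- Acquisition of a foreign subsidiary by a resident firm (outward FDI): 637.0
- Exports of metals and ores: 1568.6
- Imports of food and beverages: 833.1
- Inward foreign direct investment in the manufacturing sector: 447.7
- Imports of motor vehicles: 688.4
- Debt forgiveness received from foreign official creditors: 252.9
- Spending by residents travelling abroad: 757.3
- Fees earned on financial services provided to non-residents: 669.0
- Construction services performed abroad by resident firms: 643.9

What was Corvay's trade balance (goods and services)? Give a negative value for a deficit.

Goods: 1904.2 + 1568.6 - 688.4 - 833.1 - 2655.9 = -704.6
Services: -592.0 + 643.9 - 757.3 + 1610.6 + 669.0 = 1574.2
Trade balance = -704.6 + 1574.2 = 869.6
(Excluded from the trade balance — secondary income: pension payments received by residents from foreign governments 252.9, personal remittances received from nationals working abroad 387.3, official foreign aid grants received (current) 177.4; primary income: dividends received from foreign subsidiaries of resident firms 410.4, compensation paid to foreign seasonal workers 83.9; financial account: increase in resident deposits held at foreign banks 428.6, new loans extended by domestic banks to foreign borrowers 432.2, acquisition of a foreign subsidiary by a resident firm (outward FDI) 637.0, inward foreign direct investment in the manufacturing sector 447.7; capital account: debt forgiveness received from foreign official creditors 252.9.)

869.6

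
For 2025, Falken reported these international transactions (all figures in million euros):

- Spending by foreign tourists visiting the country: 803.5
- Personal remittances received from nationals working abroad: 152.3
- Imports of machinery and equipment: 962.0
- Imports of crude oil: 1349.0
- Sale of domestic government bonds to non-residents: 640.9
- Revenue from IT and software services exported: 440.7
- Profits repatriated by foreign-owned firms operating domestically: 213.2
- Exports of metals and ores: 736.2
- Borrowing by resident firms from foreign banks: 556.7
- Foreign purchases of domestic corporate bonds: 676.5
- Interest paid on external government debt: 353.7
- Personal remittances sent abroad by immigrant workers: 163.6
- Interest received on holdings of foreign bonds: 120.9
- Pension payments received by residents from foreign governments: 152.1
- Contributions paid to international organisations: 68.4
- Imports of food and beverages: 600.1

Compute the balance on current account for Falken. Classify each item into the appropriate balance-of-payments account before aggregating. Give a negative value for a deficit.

-1304.3

Goods: 736.2 - 1349.0 - 962.0 - 600.1 = -2174.9
Services: 803.5 + 440.7 = 1244.2
Primary income: -213.2 - 353.7 + 120.9 = -446.0
Secondary income: -68.4 - 163.6 + 152.3 + 152.1 = 72.4
Current account = (-2174.9) + 1244.2 + (-446.0) + 72.4 = -1304.3
(Excluded from the current account — financial account: sale of domestic government bonds to non-residents 640.9, borrowing by resident firms from foreign banks 556.7, foreign purchases of domestic corporate bonds 676.5.)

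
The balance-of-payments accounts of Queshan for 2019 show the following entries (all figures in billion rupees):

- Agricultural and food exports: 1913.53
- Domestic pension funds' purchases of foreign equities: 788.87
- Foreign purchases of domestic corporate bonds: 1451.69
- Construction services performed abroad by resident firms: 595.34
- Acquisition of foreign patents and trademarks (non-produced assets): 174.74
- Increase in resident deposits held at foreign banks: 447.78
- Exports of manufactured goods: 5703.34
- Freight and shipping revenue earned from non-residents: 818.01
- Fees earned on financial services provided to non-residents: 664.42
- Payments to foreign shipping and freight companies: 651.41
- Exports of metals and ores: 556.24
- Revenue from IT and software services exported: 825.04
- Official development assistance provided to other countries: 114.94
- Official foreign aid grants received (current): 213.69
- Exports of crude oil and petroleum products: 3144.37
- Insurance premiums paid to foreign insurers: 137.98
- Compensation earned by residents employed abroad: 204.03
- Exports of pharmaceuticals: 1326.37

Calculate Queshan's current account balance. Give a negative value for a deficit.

Goods: 3144.37 + 1326.37 + 1913.53 + 556.24 + 5703.34 = 12643.85
Services: 818.01 + 825.04 + 664.42 - 651.41 + 595.34 - 137.98 = 2113.42
Primary income: 204.03
Secondary income: 213.69 - 114.94 = 98.75
Current account = 12643.85 + 2113.42 + 204.03 + 98.75 = 15060.05
(Excluded from the current account — financial account: domestic pension funds' purchases of foreign equities 788.87, foreign purchases of domestic corporate bonds 1451.69, increase in resident deposits held at foreign banks 447.78; capital account: acquisition of foreign patents and trademarks (non-produced assets) 174.74.)

15060.05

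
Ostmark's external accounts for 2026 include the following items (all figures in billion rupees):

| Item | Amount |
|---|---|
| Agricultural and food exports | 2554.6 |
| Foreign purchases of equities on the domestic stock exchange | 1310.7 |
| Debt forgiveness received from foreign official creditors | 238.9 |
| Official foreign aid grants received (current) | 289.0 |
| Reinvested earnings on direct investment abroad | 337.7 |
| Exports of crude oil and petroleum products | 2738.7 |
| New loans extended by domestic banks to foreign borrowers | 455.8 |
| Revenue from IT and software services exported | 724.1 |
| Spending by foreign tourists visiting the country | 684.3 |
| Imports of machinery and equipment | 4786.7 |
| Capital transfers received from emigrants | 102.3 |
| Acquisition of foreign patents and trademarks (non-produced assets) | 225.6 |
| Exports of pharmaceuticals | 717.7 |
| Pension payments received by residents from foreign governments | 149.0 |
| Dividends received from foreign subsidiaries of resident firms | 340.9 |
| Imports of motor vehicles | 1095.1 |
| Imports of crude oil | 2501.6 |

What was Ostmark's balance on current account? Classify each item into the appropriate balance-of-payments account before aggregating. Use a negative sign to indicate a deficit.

152.6

Goods: 2738.7 - 4786.7 + 2554.6 - 2501.6 - 1095.1 + 717.7 = -2372.4
Services: 724.1 + 684.3 = 1408.4
Primary income: 340.9 + 337.7 = 678.6
Secondary income: 289.0 + 149.0 = 438.0
Current account = (-2372.4) + 1408.4 + 678.6 + 438.0 = 152.6
(Excluded from the current account — financial account: foreign purchases of equities on the domestic stock exchange 1310.7, new loans extended by domestic banks to foreign borrowers 455.8; capital account: debt forgiveness received from foreign official creditors 238.9, capital transfers received from emigrants 102.3, acquisition of foreign patents and trademarks (non-produced assets) 225.6.)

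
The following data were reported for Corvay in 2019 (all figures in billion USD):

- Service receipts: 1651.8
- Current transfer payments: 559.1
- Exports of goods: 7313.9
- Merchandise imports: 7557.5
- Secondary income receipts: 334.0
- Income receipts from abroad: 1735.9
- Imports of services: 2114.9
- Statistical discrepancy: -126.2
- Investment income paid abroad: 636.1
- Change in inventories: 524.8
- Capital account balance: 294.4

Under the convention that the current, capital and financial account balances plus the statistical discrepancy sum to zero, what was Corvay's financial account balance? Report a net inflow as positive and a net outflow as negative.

Goods balance = 7313.9 - 7557.5 = -243.6
Services balance = 1651.8 - 2114.9 = -463.1
Trade balance (goods + services) = -243.6 + (-463.1) = -706.7
Net primary income = 1735.9 - 636.1 = 1099.8
Net secondary income = 334.0 - 559.1 = -225.1
Current account = -706.7 + 1099.8 + (-225.1) = 168.0
Financial account = -(168.0 + 294.4 + (-126.2)) = -336.2

-336.2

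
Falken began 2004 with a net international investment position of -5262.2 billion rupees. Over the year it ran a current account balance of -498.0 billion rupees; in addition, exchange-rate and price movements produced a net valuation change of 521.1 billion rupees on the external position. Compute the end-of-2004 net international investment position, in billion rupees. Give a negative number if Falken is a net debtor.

Change in NIIP = current account + net valuation change = -498.0 + 521.1 = 23.1
End-of-year NIIP = -5262.2 + 23.1 = -5239.1

-5239.1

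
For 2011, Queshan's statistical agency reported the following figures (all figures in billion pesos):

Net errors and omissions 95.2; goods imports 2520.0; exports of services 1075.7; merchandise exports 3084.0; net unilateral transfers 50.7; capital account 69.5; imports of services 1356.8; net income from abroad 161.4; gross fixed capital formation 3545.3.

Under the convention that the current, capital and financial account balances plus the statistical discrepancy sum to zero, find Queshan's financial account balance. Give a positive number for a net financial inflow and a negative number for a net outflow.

Goods balance = 3084.0 - 2520.0 = 564.0
Services balance = 1075.7 - 1356.8 = -281.1
Trade balance (goods + services) = 564.0 + (-281.1) = 282.9
Net primary income = 161.4
Net secondary income = 50.7
Current account = 282.9 + 161.4 + 50.7 = 495.0
Financial account = -(495.0 + 69.5 + 95.2) = -659.7

-659.7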